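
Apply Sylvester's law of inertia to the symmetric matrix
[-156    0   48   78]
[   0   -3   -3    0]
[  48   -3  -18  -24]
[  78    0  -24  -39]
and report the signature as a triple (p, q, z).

Answer: (0, 3, 1)

Derivation:
step 0: pivot -156 → sign −
step 1: pivot -3 → sign −
step 2: pivot -3/13 → sign −
step 3: row/col 3 already zero → sign 0
signature = (0, 3, 1)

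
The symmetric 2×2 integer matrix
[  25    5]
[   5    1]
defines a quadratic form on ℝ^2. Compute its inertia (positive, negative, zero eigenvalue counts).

step 0: pivot 25 → sign +
step 1: row/col 1 already zero → sign 0
signature = (1, 0, 1)

Answer: (1, 0, 1)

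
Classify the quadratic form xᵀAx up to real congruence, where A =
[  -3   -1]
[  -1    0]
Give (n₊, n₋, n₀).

step 0: pivot -3 → sign −
step 1: pivot 1/3 → sign +
signature = (1, 1, 0)

Answer: (1, 1, 0)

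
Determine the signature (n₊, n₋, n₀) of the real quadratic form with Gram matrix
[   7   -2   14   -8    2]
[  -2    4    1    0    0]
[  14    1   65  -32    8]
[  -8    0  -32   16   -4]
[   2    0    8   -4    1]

step 0: pivot 7 → sign +
step 1: pivot 24/7 → sign +
step 2: pivot 713/24 → sign +
step 3: pivot -48/713 → sign −
step 4: row/col 4 already zero → sign 0
signature = (3, 1, 1)

Answer: (3, 1, 1)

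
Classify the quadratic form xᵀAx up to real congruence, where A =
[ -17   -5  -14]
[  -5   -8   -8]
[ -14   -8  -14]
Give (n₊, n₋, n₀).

step 0: pivot -17 → sign −
step 1: pivot -111/17 → sign −
step 2: pivot -6/37 → sign −
signature = (0, 3, 0)

Answer: (0, 3, 0)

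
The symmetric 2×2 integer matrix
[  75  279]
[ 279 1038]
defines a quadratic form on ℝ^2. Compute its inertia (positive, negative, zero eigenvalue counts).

Answer: (2, 0, 0)

Derivation:
step 0: pivot 75 → sign +
step 1: pivot 3/25 → sign +
signature = (2, 0, 0)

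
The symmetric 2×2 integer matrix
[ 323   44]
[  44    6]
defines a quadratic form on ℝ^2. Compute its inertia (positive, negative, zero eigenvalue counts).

step 0: pivot 323 → sign +
step 1: pivot 2/323 → sign +
signature = (2, 0, 0)

Answer: (2, 0, 0)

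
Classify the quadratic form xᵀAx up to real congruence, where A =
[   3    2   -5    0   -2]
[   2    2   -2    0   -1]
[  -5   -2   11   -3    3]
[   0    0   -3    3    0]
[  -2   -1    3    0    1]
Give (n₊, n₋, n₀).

Answer: (3, 2, 0)

Derivation:
step 0: pivot 3 → sign +
step 1: pivot 2/3 → sign +
step 2: pivot 3 → sign +
step 3: pivot -3 → sign −
step 4: pivot -1/6 → sign −
signature = (3, 2, 0)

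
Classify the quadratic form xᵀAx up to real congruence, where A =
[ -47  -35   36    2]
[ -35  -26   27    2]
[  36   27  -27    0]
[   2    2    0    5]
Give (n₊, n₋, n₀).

step 0: pivot -47 → sign −
step 1: pivot 3/47 → sign +
step 2: pivot 1 → sign +
step 3: row/col 3 already zero → sign 0
signature = (2, 1, 1)

Answer: (2, 1, 1)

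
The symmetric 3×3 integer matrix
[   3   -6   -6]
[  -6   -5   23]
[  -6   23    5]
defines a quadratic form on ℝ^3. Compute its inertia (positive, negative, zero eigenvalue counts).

Answer: (2, 1, 0)

Derivation:
step 0: pivot 3 → sign +
step 1: pivot -17 → sign −
step 2: pivot 2/17 → sign +
signature = (2, 1, 0)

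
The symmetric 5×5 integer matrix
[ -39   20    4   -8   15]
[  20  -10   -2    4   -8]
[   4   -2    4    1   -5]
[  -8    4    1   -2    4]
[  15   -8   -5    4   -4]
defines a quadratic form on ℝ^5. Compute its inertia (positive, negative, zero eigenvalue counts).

step 0: pivot -39 → sign −
step 1: pivot 10/39 → sign +
step 2: pivot 22/5 → sign +
step 3: pivot -9/22 → sign −
step 4: pivot 1 → sign +
signature = (3, 2, 0)

Answer: (3, 2, 0)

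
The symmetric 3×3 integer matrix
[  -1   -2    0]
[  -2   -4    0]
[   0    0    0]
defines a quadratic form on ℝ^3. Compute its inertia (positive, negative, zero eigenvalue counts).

Answer: (0, 1, 2)

Derivation:
step 0: pivot -1 → sign −
step 1: row/col 1 already zero → sign 0
step 2: row/col 2 already zero → sign 0
signature = (0, 1, 2)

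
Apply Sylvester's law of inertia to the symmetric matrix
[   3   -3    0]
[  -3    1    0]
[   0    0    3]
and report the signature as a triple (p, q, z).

step 0: pivot 3 → sign +
step 1: pivot -2 → sign −
step 2: pivot 3 → sign +
signature = (2, 1, 0)

Answer: (2, 1, 0)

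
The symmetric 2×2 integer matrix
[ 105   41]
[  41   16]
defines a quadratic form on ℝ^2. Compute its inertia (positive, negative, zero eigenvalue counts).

step 0: pivot 105 → sign +
step 1: pivot -1/105 → sign −
signature = (1, 1, 0)

Answer: (1, 1, 0)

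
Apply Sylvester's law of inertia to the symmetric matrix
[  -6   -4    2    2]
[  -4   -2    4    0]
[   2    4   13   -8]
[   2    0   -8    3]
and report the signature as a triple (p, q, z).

Answer: (2, 2, 0)

Derivation:
step 0: pivot -6 → sign −
step 1: pivot 2/3 → sign +
step 2: pivot 3 → sign +
step 3: pivot -1/3 → sign −
signature = (2, 2, 0)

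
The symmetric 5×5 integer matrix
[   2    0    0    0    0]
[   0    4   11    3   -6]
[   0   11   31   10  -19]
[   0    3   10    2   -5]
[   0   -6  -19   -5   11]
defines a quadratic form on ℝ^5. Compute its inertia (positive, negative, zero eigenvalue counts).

Answer: (4, 1, 0)

Derivation:
step 0: pivot 2 → sign +
step 1: pivot 4 → sign +
step 2: pivot 3/4 → sign +
step 3: pivot -13/3 → sign −
step 4: pivot 3/13 → sign +
signature = (4, 1, 0)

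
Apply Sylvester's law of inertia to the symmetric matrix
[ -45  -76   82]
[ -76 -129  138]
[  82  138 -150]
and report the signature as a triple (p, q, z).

step 0: pivot -45 → sign −
step 1: pivot -29/45 → sign −
step 2: pivot -6/29 → sign −
signature = (0, 3, 0)

Answer: (0, 3, 0)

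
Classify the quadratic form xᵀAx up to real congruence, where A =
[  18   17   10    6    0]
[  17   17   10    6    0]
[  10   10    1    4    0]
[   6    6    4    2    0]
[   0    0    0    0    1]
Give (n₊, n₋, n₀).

step 0: pivot 18 → sign +
step 1: pivot 17/18 → sign +
step 2: pivot -83/17 → sign −
step 3: pivot -6/83 → sign −
step 4: pivot 1 → sign +
signature = (3, 2, 0)

Answer: (3, 2, 0)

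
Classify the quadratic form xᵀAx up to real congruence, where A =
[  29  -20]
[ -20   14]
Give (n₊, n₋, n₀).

Answer: (2, 0, 0)

Derivation:
step 0: pivot 29 → sign +
step 1: pivot 6/29 → sign +
signature = (2, 0, 0)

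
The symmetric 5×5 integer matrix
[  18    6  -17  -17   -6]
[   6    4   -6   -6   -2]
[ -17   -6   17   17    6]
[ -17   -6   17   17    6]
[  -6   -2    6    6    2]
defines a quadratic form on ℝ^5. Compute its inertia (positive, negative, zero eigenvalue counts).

step 0: pivot 18 → sign +
step 1: pivot 2 → sign +
step 2: pivot 8/9 → sign +
step 3: pivot -1/8 → sign −
step 4: row/col 4 already zero → sign 0
signature = (3, 1, 1)

Answer: (3, 1, 1)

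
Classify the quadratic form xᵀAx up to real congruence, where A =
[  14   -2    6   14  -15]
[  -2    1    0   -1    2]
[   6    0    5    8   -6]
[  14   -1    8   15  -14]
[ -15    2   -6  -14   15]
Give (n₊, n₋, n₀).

step 0: pivot 14 → sign +
step 1: pivot 5/7 → sign +
step 2: pivot 7/5 → sign +
step 3: pivot -6/7 → sign −
step 4: pivot -1/2 → sign −
signature = (3, 2, 0)

Answer: (3, 2, 0)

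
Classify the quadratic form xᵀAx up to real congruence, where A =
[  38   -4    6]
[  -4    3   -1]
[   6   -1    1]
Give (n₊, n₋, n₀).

step 0: pivot 38 → sign +
step 1: pivot 49/19 → sign +
step 2: row/col 2 already zero → sign 0
signature = (2, 0, 1)

Answer: (2, 0, 1)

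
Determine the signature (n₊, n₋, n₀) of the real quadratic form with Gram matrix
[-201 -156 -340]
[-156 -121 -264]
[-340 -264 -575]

step 0: pivot -201 → sign −
step 1: pivot 5/67 → sign +
step 2: pivot -1/15 → sign −
signature = (1, 2, 0)

Answer: (1, 2, 0)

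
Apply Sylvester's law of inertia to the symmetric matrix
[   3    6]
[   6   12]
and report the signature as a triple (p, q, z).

step 0: pivot 3 → sign +
step 1: row/col 1 already zero → sign 0
signature = (1, 0, 1)

Answer: (1, 0, 1)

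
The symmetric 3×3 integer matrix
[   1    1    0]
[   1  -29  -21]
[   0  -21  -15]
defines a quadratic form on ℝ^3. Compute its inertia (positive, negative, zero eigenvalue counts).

Answer: (1, 2, 0)

Derivation:
step 0: pivot 1 → sign +
step 1: pivot -30 → sign −
step 2: pivot -3/10 → sign −
signature = (1, 2, 0)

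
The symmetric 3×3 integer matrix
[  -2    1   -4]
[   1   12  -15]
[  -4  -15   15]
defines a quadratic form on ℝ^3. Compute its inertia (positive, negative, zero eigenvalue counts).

step 0: pivot -2 → sign −
step 1: pivot 25/2 → sign +
step 2: pivot -3/25 → sign −
signature = (1, 2, 0)

Answer: (1, 2, 0)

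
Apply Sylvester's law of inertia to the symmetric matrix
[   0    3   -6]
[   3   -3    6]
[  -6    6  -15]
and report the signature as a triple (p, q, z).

Answer: (1, 2, 0)

Derivation:
step 0: pivot -3 → sign −
step 1: pivot 3 → sign +
step 2: pivot -3 → sign −
signature = (1, 2, 0)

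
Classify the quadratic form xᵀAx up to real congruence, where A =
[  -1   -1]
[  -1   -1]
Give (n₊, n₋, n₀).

Answer: (0, 1, 1)

Derivation:
step 0: pivot -1 → sign −
step 1: row/col 1 already zero → sign 0
signature = (0, 1, 1)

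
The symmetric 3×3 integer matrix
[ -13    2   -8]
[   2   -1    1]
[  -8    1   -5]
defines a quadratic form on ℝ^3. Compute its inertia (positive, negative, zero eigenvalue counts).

step 0: pivot -13 → sign −
step 1: pivot -9/13 → sign −
step 2: row/col 2 already zero → sign 0
signature = (0, 2, 1)

Answer: (0, 2, 1)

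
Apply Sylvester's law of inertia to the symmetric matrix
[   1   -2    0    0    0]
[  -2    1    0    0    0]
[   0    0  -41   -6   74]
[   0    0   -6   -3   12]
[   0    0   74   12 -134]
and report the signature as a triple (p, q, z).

step 0: pivot 1 → sign +
step 1: pivot -3 → sign −
step 2: pivot -41 → sign −
step 3: pivot -87/41 → sign −
step 4: pivot 6/29 → sign +
signature = (2, 3, 0)

Answer: (2, 3, 0)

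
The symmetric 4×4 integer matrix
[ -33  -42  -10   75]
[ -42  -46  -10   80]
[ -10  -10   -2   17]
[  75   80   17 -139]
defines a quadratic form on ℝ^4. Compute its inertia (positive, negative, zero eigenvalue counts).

step 0: pivot -33 → sign −
step 1: pivot 82/11 → sign +
step 2: pivot 4/123 → sign +
step 3: pivot -3/4 → sign −
signature = (2, 2, 0)

Answer: (2, 2, 0)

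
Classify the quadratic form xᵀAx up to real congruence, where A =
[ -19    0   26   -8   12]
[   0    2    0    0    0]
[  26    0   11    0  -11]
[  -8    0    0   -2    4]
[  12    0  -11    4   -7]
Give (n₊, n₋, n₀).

Answer: (2, 3, 0)

Derivation:
step 0: pivot -19 → sign −
step 1: pivot 2 → sign +
step 2: pivot 885/19 → sign +
step 3: pivot -1066/885 → sign −
step 4: pivot -6/533 → sign −
signature = (2, 3, 0)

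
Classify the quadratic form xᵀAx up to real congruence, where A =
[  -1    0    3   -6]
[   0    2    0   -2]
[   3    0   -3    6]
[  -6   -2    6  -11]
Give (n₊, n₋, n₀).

step 0: pivot -1 → sign −
step 1: pivot 2 → sign +
step 2: pivot 6 → sign +
step 3: pivot -1 → sign −
signature = (2, 2, 0)

Answer: (2, 2, 0)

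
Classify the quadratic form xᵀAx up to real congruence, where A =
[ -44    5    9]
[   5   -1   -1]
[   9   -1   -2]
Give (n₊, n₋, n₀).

step 0: pivot -44 → sign −
step 1: pivot -19/44 → sign −
step 2: pivot -3/19 → sign −
signature = (0, 3, 0)

Answer: (0, 3, 0)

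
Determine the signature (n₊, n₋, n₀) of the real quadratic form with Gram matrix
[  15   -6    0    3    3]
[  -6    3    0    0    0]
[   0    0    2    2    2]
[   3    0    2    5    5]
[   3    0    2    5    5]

step 0: pivot 15 → sign +
step 1: pivot 3/5 → sign +
step 2: pivot 2 → sign +
step 3: row/col 3 already zero → sign 0
step 4: row/col 4 already zero → sign 0
signature = (3, 0, 2)

Answer: (3, 0, 2)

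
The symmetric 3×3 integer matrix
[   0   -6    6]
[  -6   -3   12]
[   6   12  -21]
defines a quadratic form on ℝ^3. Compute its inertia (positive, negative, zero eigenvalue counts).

Answer: (1, 1, 1)

Derivation:
step 0: pivot -3 → sign −
step 1: pivot 12 → sign +
step 2: row/col 2 already zero → sign 0
signature = (1, 1, 1)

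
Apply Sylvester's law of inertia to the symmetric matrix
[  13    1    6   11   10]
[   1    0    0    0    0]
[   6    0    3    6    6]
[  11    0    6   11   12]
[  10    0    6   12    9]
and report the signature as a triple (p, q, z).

step 0: pivot 13 → sign +
step 1: pivot -1/13 → sign −
step 2: pivot 3 → sign +
step 3: pivot -1 → sign −
step 4: pivot -3 → sign −
signature = (2, 3, 0)

Answer: (2, 3, 0)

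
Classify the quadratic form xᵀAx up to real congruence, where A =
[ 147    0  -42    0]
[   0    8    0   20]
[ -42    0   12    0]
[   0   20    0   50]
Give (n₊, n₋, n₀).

Answer: (2, 0, 2)

Derivation:
step 0: pivot 147 → sign +
step 1: pivot 8 → sign +
step 2: row/col 2 already zero → sign 0
step 3: row/col 3 already zero → sign 0
signature = (2, 0, 2)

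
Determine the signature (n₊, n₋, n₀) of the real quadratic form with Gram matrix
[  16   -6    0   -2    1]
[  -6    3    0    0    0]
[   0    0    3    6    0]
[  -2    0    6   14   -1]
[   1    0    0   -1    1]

step 0: pivot 16 → sign +
step 1: pivot 3/4 → sign +
step 2: pivot 3 → sign +
step 3: pivot 1 → sign +
step 4: pivot 1/2 → sign +
signature = (5, 0, 0)

Answer: (5, 0, 0)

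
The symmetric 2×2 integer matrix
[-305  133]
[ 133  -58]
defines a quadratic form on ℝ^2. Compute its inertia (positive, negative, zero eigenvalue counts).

step 0: pivot -305 → sign −
step 1: pivot -1/305 → sign −
signature = (0, 2, 0)

Answer: (0, 2, 0)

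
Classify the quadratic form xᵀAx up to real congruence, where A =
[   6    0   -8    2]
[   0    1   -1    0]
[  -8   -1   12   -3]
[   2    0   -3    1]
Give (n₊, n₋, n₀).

Answer: (3, 0, 1)

Derivation:
step 0: pivot 6 → sign +
step 1: pivot 1 → sign +
step 2: pivot 1/3 → sign +
step 3: row/col 3 already zero → sign 0
signature = (3, 0, 1)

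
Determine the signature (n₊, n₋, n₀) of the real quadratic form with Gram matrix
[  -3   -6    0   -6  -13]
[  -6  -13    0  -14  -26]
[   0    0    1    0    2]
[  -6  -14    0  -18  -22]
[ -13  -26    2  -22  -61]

Answer: (1, 4, 0)

Derivation:
step 0: pivot -3 → sign −
step 1: pivot -1 → sign −
step 2: pivot 1 → sign +
step 3: pivot -2 → sign −
step 4: pivot -2/3 → sign −
signature = (1, 4, 0)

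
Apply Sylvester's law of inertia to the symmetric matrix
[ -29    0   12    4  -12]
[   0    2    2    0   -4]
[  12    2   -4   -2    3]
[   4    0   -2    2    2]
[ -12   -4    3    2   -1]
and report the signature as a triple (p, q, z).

step 0: pivot -29 → sign −
step 1: pivot 2 → sign +
step 2: pivot -30/29 → sign −
step 3: pivot 8/3 → sign +
step 4: pivot -3/40 → sign −
signature = (2, 3, 0)

Answer: (2, 3, 0)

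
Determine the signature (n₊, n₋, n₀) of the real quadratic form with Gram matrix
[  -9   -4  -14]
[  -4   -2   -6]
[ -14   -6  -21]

Answer: (1, 2, 0)

Derivation:
step 0: pivot -9 → sign −
step 1: pivot -2/9 → sign −
step 2: pivot 1 → sign +
signature = (1, 2, 0)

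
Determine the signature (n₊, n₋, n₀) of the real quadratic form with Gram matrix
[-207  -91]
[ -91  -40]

Answer: (1, 1, 0)

Derivation:
step 0: pivot -207 → sign −
step 1: pivot 1/207 → sign +
signature = (1, 1, 0)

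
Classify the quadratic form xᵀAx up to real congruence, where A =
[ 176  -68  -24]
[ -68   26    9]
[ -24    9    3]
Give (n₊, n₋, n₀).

step 0: pivot 176 → sign +
step 1: pivot -3/11 → sign −
step 2: row/col 2 already zero → sign 0
signature = (1, 1, 1)

Answer: (1, 1, 1)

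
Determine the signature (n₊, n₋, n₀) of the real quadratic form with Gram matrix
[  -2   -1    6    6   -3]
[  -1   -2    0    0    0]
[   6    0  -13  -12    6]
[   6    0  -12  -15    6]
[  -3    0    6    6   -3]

Answer: (1, 4, 0)

Derivation:
step 0: pivot -2 → sign −
step 1: pivot -3/2 → sign −
step 2: pivot 11 → sign +
step 3: pivot -45/11 → sign −
step 4: pivot -1/5 → sign −
signature = (1, 4, 0)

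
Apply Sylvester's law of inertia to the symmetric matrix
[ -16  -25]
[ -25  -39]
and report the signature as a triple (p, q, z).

Answer: (1, 1, 0)

Derivation:
step 0: pivot -16 → sign −
step 1: pivot 1/16 → sign +
signature = (1, 1, 0)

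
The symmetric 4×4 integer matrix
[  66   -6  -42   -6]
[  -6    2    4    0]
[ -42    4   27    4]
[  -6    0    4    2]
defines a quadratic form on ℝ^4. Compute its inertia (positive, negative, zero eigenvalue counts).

Answer: (4, 0, 0)

Derivation:
step 0: pivot 66 → sign +
step 1: pivot 16/11 → sign +
step 2: pivot 1/4 → sign +
step 3: pivot 1 → sign +
signature = (4, 0, 0)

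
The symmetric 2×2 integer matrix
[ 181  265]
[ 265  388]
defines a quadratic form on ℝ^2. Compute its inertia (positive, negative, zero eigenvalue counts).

Answer: (2, 0, 0)

Derivation:
step 0: pivot 181 → sign +
step 1: pivot 3/181 → sign +
signature = (2, 0, 0)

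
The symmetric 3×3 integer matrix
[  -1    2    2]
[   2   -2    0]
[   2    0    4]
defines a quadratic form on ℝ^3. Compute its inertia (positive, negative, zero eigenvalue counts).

step 0: pivot -1 → sign −
step 1: pivot 2 → sign +
step 2: row/col 2 already zero → sign 0
signature = (1, 1, 1)

Answer: (1, 1, 1)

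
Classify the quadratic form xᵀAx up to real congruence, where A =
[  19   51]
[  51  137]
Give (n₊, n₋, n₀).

Answer: (2, 0, 0)

Derivation:
step 0: pivot 19 → sign +
step 1: pivot 2/19 → sign +
signature = (2, 0, 0)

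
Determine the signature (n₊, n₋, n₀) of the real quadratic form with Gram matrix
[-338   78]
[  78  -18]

Answer: (0, 1, 1)

Derivation:
step 0: pivot -338 → sign −
step 1: row/col 1 already zero → sign 0
signature = (0, 1, 1)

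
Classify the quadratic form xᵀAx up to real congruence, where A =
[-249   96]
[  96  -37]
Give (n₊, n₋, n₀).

step 0: pivot -249 → sign −
step 1: pivot 1/83 → sign +
signature = (1, 1, 0)

Answer: (1, 1, 0)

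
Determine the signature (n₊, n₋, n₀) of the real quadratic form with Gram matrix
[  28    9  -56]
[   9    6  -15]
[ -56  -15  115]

Answer: (3, 0, 0)

Derivation:
step 0: pivot 28 → sign +
step 1: pivot 87/28 → sign +
step 2: pivot 3/29 → sign +
signature = (3, 0, 0)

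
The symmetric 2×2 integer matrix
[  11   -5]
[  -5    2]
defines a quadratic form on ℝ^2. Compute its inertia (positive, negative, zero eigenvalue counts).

step 0: pivot 11 → sign +
step 1: pivot -3/11 → sign −
signature = (1, 1, 0)

Answer: (1, 1, 0)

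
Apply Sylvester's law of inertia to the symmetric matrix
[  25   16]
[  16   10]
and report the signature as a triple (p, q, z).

step 0: pivot 25 → sign +
step 1: pivot -6/25 → sign −
signature = (1, 1, 0)

Answer: (1, 1, 0)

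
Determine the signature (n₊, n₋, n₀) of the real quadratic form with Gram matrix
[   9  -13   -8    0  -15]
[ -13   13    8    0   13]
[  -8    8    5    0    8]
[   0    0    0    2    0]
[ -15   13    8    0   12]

step 0: pivot 9 → sign +
step 1: pivot -52/9 → sign −
step 2: pivot 1/13 → sign +
step 3: pivot 2 → sign +
step 4: row/col 4 already zero → sign 0
signature = (3, 1, 1)

Answer: (3, 1, 1)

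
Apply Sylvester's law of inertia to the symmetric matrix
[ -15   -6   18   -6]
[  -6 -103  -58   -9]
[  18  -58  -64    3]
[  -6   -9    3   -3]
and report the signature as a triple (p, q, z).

Answer: (0, 4, 0)

Derivation:
step 0: pivot -15 → sign −
step 1: pivot -503/5 → sign −
step 2: pivot -72/503 → sign −
step 3: pivot -1/8 → sign −
signature = (0, 4, 0)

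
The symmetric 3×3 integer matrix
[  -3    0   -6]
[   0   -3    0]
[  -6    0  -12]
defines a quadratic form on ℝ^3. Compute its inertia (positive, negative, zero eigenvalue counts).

step 0: pivot -3 → sign −
step 1: pivot -3 → sign −
step 2: row/col 2 already zero → sign 0
signature = (0, 2, 1)

Answer: (0, 2, 1)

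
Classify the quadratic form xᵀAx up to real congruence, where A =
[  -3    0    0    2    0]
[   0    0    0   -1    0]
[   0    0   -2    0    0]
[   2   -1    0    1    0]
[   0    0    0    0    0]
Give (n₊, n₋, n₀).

Answer: (1, 3, 1)

Derivation:
step 0: pivot -3 → sign −
step 1: pivot -2 → sign −
step 2: pivot 7/3 → sign +
step 3: pivot -3/7 → sign −
step 4: row/col 4 already zero → sign 0
signature = (1, 3, 1)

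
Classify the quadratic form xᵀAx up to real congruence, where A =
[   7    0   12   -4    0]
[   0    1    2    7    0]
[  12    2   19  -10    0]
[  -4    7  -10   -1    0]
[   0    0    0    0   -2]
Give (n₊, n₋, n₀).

step 0: pivot 7 → sign +
step 1: pivot 1 → sign +
step 2: pivot -39/7 → sign −
step 3: pivot 6/13 → sign +
step 4: pivot -2 → sign −
signature = (3, 2, 0)

Answer: (3, 2, 0)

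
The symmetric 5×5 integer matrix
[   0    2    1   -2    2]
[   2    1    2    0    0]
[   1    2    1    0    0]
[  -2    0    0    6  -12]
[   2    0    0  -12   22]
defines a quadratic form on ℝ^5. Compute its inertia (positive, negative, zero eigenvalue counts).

Answer: (3, 2, 0)

Derivation:
step 0: pivot 1 → sign +
step 1: pivot -4 → sign −
step 2: pivot -3/4 → sign −
step 3: pivot 10 → sign +
step 4: pivot 2/5 → sign +
signature = (3, 2, 0)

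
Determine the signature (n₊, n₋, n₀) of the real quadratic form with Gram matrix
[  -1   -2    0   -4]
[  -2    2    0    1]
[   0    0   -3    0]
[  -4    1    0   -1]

Answer: (2, 2, 0)

Derivation:
step 0: pivot -1 → sign −
step 1: pivot 6 → sign +
step 2: pivot -3 → sign −
step 3: pivot 3/2 → sign +
signature = (2, 2, 0)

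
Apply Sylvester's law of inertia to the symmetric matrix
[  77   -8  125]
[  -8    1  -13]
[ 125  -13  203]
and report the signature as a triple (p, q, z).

step 0: pivot 77 → sign +
step 1: pivot 13/77 → sign +
step 2: pivot 1/13 → sign +
signature = (3, 0, 0)

Answer: (3, 0, 0)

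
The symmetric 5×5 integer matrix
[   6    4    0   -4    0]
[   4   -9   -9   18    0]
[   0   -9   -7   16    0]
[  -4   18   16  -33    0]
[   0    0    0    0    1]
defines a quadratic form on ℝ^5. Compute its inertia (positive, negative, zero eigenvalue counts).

Answer: (3, 2, 0)

Derivation:
step 0: pivot 6 → sign +
step 1: pivot -35/3 → sign −
step 2: pivot -2/35 → sign −
step 3: pivot 1 → sign +
step 4: pivot 1 → sign +
signature = (3, 2, 0)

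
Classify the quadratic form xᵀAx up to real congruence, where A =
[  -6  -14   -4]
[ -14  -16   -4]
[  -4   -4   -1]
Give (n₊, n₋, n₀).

step 0: pivot -6 → sign −
step 1: pivot 50/3 → sign +
step 2: pivot -1/25 → sign −
signature = (1, 2, 0)

Answer: (1, 2, 0)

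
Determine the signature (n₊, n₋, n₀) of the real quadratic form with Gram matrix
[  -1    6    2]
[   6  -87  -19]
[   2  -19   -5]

step 0: pivot -1 → sign −
step 1: pivot -51 → sign −
step 2: pivot -2/51 → sign −
signature = (0, 3, 0)

Answer: (0, 3, 0)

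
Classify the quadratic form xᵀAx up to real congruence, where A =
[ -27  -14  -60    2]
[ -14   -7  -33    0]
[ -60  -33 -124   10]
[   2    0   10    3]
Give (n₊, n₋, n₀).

step 0: pivot -27 → sign −
step 1: pivot 7/27 → sign +
step 2: pivot -31/7 → sign −
step 3: pivot -3/31 → sign −
signature = (1, 3, 0)

Answer: (1, 3, 0)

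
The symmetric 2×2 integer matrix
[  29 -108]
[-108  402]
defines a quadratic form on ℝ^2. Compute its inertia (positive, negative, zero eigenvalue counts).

step 0: pivot 29 → sign +
step 1: pivot -6/29 → sign −
signature = (1, 1, 0)

Answer: (1, 1, 0)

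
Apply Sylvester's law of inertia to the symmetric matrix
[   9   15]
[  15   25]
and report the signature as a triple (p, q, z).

Answer: (1, 0, 1)

Derivation:
step 0: pivot 9 → sign +
step 1: row/col 1 already zero → sign 0
signature = (1, 0, 1)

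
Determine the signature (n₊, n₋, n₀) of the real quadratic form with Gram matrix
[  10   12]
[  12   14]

step 0: pivot 10 → sign +
step 1: pivot -2/5 → sign −
signature = (1, 1, 0)

Answer: (1, 1, 0)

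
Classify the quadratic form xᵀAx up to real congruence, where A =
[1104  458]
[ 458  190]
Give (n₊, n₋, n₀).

Answer: (1, 1, 0)

Derivation:
step 0: pivot 1104 → sign +
step 1: pivot -1/276 → sign −
signature = (1, 1, 0)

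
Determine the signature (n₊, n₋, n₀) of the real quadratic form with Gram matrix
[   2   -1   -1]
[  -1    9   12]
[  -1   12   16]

Answer: (2, 1, 0)

Derivation:
step 0: pivot 2 → sign +
step 1: pivot 17/2 → sign +
step 2: pivot -1/17 → sign −
signature = (2, 1, 0)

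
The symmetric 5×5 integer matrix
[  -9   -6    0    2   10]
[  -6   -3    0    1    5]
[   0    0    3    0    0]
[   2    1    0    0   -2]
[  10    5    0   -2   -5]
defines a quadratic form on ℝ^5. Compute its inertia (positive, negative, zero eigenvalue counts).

step 0: pivot -9 → sign −
step 1: pivot 1 → sign +
step 2: pivot 3 → sign +
step 3: pivot 1/3 → sign +
step 4: pivot 3 → sign +
signature = (4, 1, 0)

Answer: (4, 1, 0)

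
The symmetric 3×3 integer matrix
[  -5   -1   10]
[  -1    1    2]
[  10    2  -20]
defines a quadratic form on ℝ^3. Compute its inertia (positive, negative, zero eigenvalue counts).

step 0: pivot -5 → sign −
step 1: pivot 6/5 → sign +
step 2: row/col 2 already zero → sign 0
signature = (1, 1, 1)

Answer: (1, 1, 1)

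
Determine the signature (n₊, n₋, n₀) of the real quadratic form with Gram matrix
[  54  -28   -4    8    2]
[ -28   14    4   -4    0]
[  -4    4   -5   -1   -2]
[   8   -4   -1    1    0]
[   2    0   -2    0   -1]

Answer: (2, 3, 0)

Derivation:
step 0: pivot 54 → sign +
step 1: pivot -14/27 → sign −
step 2: pivot 13/7 → sign +
step 3: pivot -2/13 → sign −
step 4: pivot -1 → sign −
signature = (2, 3, 0)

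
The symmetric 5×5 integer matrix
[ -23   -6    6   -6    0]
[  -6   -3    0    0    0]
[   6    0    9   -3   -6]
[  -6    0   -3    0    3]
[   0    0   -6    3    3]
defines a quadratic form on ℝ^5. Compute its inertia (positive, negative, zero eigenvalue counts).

Answer: (2, 2, 1)

Derivation:
step 0: pivot -23 → sign −
step 1: pivot -33/23 → sign −
step 2: pivot 135/11 → sign +
step 3: pivot 1/15 → sign +
step 4: row/col 4 already zero → sign 0
signature = (2, 2, 1)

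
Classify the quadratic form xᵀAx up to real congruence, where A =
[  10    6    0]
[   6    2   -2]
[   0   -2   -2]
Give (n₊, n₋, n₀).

Answer: (2, 1, 0)

Derivation:
step 0: pivot 10 → sign +
step 1: pivot -8/5 → sign −
step 2: pivot 1/2 → sign +
signature = (2, 1, 0)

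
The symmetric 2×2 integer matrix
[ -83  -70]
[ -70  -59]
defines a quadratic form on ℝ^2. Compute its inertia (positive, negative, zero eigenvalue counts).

step 0: pivot -83 → sign −
step 1: pivot 3/83 → sign +
signature = (1, 1, 0)

Answer: (1, 1, 0)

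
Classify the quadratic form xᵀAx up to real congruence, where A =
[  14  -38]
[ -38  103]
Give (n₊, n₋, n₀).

step 0: pivot 14 → sign +
step 1: pivot -1/7 → sign −
signature = (1, 1, 0)

Answer: (1, 1, 0)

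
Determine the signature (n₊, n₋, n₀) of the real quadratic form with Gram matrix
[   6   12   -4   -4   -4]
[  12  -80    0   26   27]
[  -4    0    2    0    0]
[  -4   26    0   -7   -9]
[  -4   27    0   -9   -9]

Answer: (3, 2, 0)

Derivation:
step 0: pivot 6 → sign +
step 1: pivot -104 → sign −
step 2: pivot -2/39 → sign −
step 3: pivot 3/2 → sign +
step 4: pivot 1/12 → sign +
signature = (3, 2, 0)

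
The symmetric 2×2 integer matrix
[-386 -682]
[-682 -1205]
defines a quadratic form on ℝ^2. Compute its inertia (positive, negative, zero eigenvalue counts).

Answer: (0, 2, 0)

Derivation:
step 0: pivot -386 → sign −
step 1: pivot -3/193 → sign −
signature = (0, 2, 0)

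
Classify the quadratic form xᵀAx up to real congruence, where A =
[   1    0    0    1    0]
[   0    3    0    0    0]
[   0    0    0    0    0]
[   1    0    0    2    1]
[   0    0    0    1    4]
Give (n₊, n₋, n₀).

step 0: pivot 1 → sign +
step 1: pivot 3 → sign +
step 2: pivot 1 → sign +
step 3: pivot 3 → sign +
step 4: row/col 4 already zero → sign 0
signature = (4, 0, 1)

Answer: (4, 0, 1)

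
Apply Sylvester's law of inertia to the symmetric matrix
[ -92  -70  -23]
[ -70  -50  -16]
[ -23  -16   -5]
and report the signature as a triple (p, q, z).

Answer: (2, 1, 0)

Derivation:
step 0: pivot -92 → sign −
step 1: pivot 75/23 → sign +
step 2: pivot 3/50 → sign +
signature = (2, 1, 0)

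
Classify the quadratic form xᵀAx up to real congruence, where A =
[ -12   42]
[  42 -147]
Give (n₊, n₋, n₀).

Answer: (0, 1, 1)

Derivation:
step 0: pivot -12 → sign −
step 1: row/col 1 already zero → sign 0
signature = (0, 1, 1)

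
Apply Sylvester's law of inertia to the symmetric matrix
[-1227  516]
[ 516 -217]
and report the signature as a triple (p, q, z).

Answer: (0, 2, 0)

Derivation:
step 0: pivot -1227 → sign −
step 1: pivot -1/409 → sign −
signature = (0, 2, 0)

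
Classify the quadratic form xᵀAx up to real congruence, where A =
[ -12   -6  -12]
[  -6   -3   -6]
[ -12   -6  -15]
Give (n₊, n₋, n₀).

Answer: (0, 2, 1)

Derivation:
step 0: pivot -12 → sign −
step 1: pivot -3 → sign −
step 2: row/col 2 already zero → sign 0
signature = (0, 2, 1)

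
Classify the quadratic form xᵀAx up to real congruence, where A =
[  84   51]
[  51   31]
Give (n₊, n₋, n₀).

step 0: pivot 84 → sign +
step 1: pivot 1/28 → sign +
signature = (2, 0, 0)

Answer: (2, 0, 0)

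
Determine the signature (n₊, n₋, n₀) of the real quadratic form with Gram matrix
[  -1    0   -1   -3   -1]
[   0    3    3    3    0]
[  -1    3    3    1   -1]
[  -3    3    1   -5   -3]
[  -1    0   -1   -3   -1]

step 0: pivot -1 → sign −
step 1: pivot 3 → sign +
step 2: pivot 1 → sign +
step 3: row/col 3 already zero → sign 0
step 4: row/col 4 already zero → sign 0
signature = (2, 1, 2)

Answer: (2, 1, 2)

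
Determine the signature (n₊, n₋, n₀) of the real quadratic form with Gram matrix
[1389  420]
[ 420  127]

step 0: pivot 1389 → sign +
step 1: pivot 1/463 → sign +
signature = (2, 0, 0)

Answer: (2, 0, 0)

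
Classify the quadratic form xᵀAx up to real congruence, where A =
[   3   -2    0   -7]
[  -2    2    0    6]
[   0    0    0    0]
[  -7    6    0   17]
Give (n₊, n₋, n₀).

step 0: pivot 3 → sign +
step 1: pivot 2/3 → sign +
step 2: pivot -2 → sign −
step 3: row/col 3 already zero → sign 0
signature = (2, 1, 1)

Answer: (2, 1, 1)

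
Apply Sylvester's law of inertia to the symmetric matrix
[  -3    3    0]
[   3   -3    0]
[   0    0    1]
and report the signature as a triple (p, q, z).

step 0: pivot -3 → sign −
step 1: pivot 1 → sign +
step 2: row/col 2 already zero → sign 0
signature = (1, 1, 1)

Answer: (1, 1, 1)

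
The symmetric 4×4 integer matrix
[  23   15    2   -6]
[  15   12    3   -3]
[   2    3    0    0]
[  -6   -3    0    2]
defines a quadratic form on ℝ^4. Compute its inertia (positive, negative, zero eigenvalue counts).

step 0: pivot 23 → sign +
step 1: pivot 51/23 → sign +
step 2: pivot -25/17 → sign −
step 3: pivot 2/25 → sign +
signature = (3, 1, 0)

Answer: (3, 1, 0)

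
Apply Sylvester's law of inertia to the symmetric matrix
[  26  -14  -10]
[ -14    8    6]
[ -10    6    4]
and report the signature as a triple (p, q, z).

Answer: (2, 1, 0)

Derivation:
step 0: pivot 26 → sign +
step 1: pivot 6/13 → sign +
step 2: pivot -2/3 → sign −
signature = (2, 1, 0)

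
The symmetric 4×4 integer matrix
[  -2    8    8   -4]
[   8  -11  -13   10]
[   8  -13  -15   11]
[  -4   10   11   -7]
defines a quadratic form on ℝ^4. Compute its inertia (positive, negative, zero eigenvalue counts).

Answer: (2, 2, 0)

Derivation:
step 0: pivot -2 → sign −
step 1: pivot 21 → sign +
step 2: pivot -4/21 → sign −
step 3: pivot 1/4 → sign +
signature = (2, 2, 0)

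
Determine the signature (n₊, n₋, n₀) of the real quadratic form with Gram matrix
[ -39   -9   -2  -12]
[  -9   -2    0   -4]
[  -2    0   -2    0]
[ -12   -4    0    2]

step 0: pivot -39 → sign −
step 1: pivot 1/13 → sign +
step 2: pivot -14/3 → sign −
step 3: pivot -2/7 → sign −
signature = (1, 3, 0)

Answer: (1, 3, 0)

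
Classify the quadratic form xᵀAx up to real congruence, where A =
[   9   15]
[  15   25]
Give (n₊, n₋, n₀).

step 0: pivot 9 → sign +
step 1: row/col 1 already zero → sign 0
signature = (1, 0, 1)

Answer: (1, 0, 1)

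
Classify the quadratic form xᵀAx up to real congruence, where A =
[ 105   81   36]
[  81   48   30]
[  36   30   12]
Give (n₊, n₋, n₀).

Answer: (1, 1, 1)

Derivation:
step 0: pivot 105 → sign +
step 1: pivot -507/35 → sign −
step 2: row/col 2 already zero → sign 0
signature = (1, 1, 1)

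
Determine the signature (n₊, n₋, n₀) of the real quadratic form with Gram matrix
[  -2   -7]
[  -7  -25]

step 0: pivot -2 → sign −
step 1: pivot -1/2 → sign −
signature = (0, 2, 0)

Answer: (0, 2, 0)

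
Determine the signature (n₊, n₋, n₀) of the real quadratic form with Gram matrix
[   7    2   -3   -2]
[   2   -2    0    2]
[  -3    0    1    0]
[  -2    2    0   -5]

step 0: pivot 7 → sign +
step 1: pivot -18/7 → sign −
step 2: pivot -3 → sign −
step 3: row/col 3 already zero → sign 0
signature = (1, 2, 1)

Answer: (1, 2, 1)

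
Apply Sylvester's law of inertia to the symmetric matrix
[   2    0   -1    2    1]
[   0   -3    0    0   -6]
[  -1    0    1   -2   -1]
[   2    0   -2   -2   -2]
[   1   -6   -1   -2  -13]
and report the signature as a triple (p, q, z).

Answer: (3, 2, 0)

Derivation:
step 0: pivot 2 → sign +
step 1: pivot -3 → sign −
step 2: pivot 1/2 → sign +
step 3: pivot -6 → sign −
step 4: pivot 2/3 → sign +
signature = (3, 2, 0)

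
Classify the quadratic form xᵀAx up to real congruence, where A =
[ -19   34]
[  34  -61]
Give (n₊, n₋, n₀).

Answer: (0, 2, 0)

Derivation:
step 0: pivot -19 → sign −
step 1: pivot -3/19 → sign −
signature = (0, 2, 0)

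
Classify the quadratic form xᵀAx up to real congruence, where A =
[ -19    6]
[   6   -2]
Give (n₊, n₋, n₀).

Answer: (0, 2, 0)

Derivation:
step 0: pivot -19 → sign −
step 1: pivot -2/19 → sign −
signature = (0, 2, 0)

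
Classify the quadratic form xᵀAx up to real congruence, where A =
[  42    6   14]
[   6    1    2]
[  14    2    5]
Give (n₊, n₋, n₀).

Answer: (3, 0, 0)

Derivation:
step 0: pivot 42 → sign +
step 1: pivot 1/7 → sign +
step 2: pivot 1/3 → sign +
signature = (3, 0, 0)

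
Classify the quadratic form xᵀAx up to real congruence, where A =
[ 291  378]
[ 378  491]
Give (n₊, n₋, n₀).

step 0: pivot 291 → sign +
step 1: pivot -1/97 → sign −
signature = (1, 1, 0)

Answer: (1, 1, 0)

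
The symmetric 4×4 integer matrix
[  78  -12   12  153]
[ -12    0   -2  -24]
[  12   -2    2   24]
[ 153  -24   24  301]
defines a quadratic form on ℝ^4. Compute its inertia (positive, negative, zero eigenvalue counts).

Answer: (2, 2, 0)

Derivation:
step 0: pivot 78 → sign +
step 1: pivot -24/13 → sign −
step 2: pivot 1/6 → sign +
step 3: pivot -1/2 → sign −
signature = (2, 2, 0)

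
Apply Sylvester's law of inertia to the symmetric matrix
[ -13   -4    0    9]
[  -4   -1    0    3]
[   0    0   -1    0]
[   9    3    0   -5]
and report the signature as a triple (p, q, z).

step 0: pivot -13 → sign −
step 1: pivot 3/13 → sign +
step 2: pivot -1 → sign −
step 3: pivot 1 → sign +
signature = (2, 2, 0)

Answer: (2, 2, 0)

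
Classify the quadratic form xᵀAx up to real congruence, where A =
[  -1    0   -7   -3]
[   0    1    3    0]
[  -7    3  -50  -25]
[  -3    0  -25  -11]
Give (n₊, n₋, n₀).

Answer: (1, 3, 0)

Derivation:
step 0: pivot -1 → sign −
step 1: pivot 1 → sign +
step 2: pivot -10 → sign −
step 3: pivot -2/5 → sign −
signature = (1, 3, 0)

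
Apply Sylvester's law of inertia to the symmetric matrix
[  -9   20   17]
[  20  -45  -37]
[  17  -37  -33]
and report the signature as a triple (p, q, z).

Answer: (1, 2, 0)

Derivation:
step 0: pivot -9 → sign −
step 1: pivot -5/9 → sign −
step 2: pivot 1/5 → sign +
signature = (1, 2, 0)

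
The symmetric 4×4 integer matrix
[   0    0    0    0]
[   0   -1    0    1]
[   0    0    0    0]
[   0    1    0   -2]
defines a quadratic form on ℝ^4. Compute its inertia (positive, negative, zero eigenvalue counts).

step 0: pivot -1 → sign −
step 1: pivot -1 → sign −
step 2: row/col 2 already zero → sign 0
step 3: row/col 3 already zero → sign 0
signature = (0, 2, 2)

Answer: (0, 2, 2)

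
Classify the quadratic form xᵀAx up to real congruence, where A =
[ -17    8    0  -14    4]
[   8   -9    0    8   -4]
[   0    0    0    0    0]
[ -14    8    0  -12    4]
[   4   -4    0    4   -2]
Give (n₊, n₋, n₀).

Answer: (0, 3, 2)

Derivation:
step 0: pivot -17 → sign −
step 1: pivot -89/17 → sign −
step 2: pivot -8/89 → sign −
step 3: row/col 3 already zero → sign 0
step 4: row/col 4 already zero → sign 0
signature = (0, 3, 2)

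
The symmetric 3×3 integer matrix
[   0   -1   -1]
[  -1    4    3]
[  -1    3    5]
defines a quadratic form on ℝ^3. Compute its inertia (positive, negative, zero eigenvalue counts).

step 0: pivot 4 → sign +
step 1: pivot -1/4 → sign −
step 2: pivot 3 → sign +
signature = (2, 1, 0)

Answer: (2, 1, 0)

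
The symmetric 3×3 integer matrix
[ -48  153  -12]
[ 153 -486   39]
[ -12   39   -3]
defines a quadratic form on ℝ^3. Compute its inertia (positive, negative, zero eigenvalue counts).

step 0: pivot -48 → sign −
step 1: pivot 27/16 → sign +
step 2: pivot -1/3 → sign −
signature = (1, 2, 0)

Answer: (1, 2, 0)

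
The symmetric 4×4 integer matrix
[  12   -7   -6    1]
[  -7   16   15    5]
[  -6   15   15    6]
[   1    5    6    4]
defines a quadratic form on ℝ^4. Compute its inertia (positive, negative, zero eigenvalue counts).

Answer: (3, 1, 0)

Derivation:
step 0: pivot 12 → sign +
step 1: pivot 143/12 → sign +
step 2: pivot 129/143 → sign +
step 3: pivot -3/43 → sign −
signature = (3, 1, 0)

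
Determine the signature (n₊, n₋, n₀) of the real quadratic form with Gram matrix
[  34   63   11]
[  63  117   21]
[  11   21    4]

Answer: (2, 1, 0)

Derivation:
step 0: pivot 34 → sign +
step 1: pivot 9/34 → sign +
step 2: pivot -1 → sign −
signature = (2, 1, 0)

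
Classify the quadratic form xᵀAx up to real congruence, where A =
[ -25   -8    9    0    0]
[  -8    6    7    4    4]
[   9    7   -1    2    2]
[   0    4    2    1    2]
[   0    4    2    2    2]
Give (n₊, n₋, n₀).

step 0: pivot -25 → sign −
step 1: pivot 214/25 → sign +
step 2: pivot 55/214 → sign +
step 3: pivot -49/55 → sign −
step 4: pivot 6/49 → sign +
signature = (3, 2, 0)

Answer: (3, 2, 0)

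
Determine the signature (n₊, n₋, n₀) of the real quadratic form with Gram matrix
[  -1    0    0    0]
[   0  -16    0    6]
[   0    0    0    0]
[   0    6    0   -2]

Answer: (1, 2, 1)

Derivation:
step 0: pivot -1 → sign −
step 1: pivot -16 → sign −
step 2: pivot 1/4 → sign +
step 3: row/col 3 already zero → sign 0
signature = (1, 2, 1)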